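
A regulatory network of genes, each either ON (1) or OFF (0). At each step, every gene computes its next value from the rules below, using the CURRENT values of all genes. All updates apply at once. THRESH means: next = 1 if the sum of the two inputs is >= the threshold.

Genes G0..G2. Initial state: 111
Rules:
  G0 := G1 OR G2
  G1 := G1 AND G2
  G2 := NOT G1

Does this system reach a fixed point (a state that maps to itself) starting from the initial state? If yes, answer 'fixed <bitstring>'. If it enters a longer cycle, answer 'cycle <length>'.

Step 0: 111
Step 1: G0=G1|G2=1|1=1 G1=G1&G2=1&1=1 G2=NOT G1=NOT 1=0 -> 110
Step 2: G0=G1|G2=1|0=1 G1=G1&G2=1&0=0 G2=NOT G1=NOT 1=0 -> 100
Step 3: G0=G1|G2=0|0=0 G1=G1&G2=0&0=0 G2=NOT G1=NOT 0=1 -> 001
Step 4: G0=G1|G2=0|1=1 G1=G1&G2=0&1=0 G2=NOT G1=NOT 0=1 -> 101
Step 5: G0=G1|G2=0|1=1 G1=G1&G2=0&1=0 G2=NOT G1=NOT 0=1 -> 101
Fixed point reached at step 4: 101

Answer: fixed 101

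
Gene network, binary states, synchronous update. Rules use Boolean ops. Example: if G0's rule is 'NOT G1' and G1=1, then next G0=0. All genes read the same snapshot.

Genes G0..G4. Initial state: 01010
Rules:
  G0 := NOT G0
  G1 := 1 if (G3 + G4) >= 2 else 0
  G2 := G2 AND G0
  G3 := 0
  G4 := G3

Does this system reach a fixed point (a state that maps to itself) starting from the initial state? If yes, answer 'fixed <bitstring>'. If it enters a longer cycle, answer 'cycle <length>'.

Step 0: 01010
Step 1: G0=NOT G0=NOT 0=1 G1=(1+0>=2)=0 G2=G2&G0=0&0=0 G3=0(const) G4=G3=1 -> 10001
Step 2: G0=NOT G0=NOT 1=0 G1=(0+1>=2)=0 G2=G2&G0=0&1=0 G3=0(const) G4=G3=0 -> 00000
Step 3: G0=NOT G0=NOT 0=1 G1=(0+0>=2)=0 G2=G2&G0=0&0=0 G3=0(const) G4=G3=0 -> 10000
Step 4: G0=NOT G0=NOT 1=0 G1=(0+0>=2)=0 G2=G2&G0=0&1=0 G3=0(const) G4=G3=0 -> 00000
Cycle of length 2 starting at step 2 -> no fixed point

Answer: cycle 2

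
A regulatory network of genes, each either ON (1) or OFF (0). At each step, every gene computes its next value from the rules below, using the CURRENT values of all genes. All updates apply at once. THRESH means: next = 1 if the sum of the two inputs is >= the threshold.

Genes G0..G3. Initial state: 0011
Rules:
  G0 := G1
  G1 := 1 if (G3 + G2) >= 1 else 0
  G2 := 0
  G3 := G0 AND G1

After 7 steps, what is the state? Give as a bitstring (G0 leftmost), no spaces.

Step 1: G0=G1=0 G1=(1+1>=1)=1 G2=0(const) G3=G0&G1=0&0=0 -> 0100
Step 2: G0=G1=1 G1=(0+0>=1)=0 G2=0(const) G3=G0&G1=0&1=0 -> 1000
Step 3: G0=G1=0 G1=(0+0>=1)=0 G2=0(const) G3=G0&G1=1&0=0 -> 0000
Step 4: G0=G1=0 G1=(0+0>=1)=0 G2=0(const) G3=G0&G1=0&0=0 -> 0000
Step 5: G0=G1=0 G1=(0+0>=1)=0 G2=0(const) G3=G0&G1=0&0=0 -> 0000
Step 6: G0=G1=0 G1=(0+0>=1)=0 G2=0(const) G3=G0&G1=0&0=0 -> 0000
Step 7: G0=G1=0 G1=(0+0>=1)=0 G2=0(const) G3=G0&G1=0&0=0 -> 0000

0000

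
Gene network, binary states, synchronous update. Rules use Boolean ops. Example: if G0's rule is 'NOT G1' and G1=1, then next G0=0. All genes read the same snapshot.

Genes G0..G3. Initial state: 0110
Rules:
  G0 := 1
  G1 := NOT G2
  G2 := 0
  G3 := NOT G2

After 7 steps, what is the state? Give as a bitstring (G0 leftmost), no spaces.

Step 1: G0=1(const) G1=NOT G2=NOT 1=0 G2=0(const) G3=NOT G2=NOT 1=0 -> 1000
Step 2: G0=1(const) G1=NOT G2=NOT 0=1 G2=0(const) G3=NOT G2=NOT 0=1 -> 1101
Step 3: G0=1(const) G1=NOT G2=NOT 0=1 G2=0(const) G3=NOT G2=NOT 0=1 -> 1101
Step 4: G0=1(const) G1=NOT G2=NOT 0=1 G2=0(const) G3=NOT G2=NOT 0=1 -> 1101
Step 5: G0=1(const) G1=NOT G2=NOT 0=1 G2=0(const) G3=NOT G2=NOT 0=1 -> 1101
Step 6: G0=1(const) G1=NOT G2=NOT 0=1 G2=0(const) G3=NOT G2=NOT 0=1 -> 1101
Step 7: G0=1(const) G1=NOT G2=NOT 0=1 G2=0(const) G3=NOT G2=NOT 0=1 -> 1101

1101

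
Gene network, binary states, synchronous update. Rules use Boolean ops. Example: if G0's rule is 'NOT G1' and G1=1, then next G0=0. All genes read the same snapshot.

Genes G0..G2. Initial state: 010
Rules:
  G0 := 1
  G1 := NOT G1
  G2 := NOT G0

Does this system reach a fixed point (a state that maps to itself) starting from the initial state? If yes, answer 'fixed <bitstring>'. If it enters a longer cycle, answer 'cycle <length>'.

Step 0: 010
Step 1: G0=1(const) G1=NOT G1=NOT 1=0 G2=NOT G0=NOT 0=1 -> 101
Step 2: G0=1(const) G1=NOT G1=NOT 0=1 G2=NOT G0=NOT 1=0 -> 110
Step 3: G0=1(const) G1=NOT G1=NOT 1=0 G2=NOT G0=NOT 1=0 -> 100
Step 4: G0=1(const) G1=NOT G1=NOT 0=1 G2=NOT G0=NOT 1=0 -> 110
Cycle of length 2 starting at step 2 -> no fixed point

Answer: cycle 2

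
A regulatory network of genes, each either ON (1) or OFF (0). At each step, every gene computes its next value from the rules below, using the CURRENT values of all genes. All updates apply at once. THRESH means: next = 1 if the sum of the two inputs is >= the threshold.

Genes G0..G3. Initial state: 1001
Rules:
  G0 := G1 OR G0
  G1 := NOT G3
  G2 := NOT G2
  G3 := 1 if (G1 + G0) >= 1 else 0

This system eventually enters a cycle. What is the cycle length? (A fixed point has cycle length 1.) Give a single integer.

Answer: 2

Derivation:
Step 0: 1001
Step 1: G0=G1|G0=0|1=1 G1=NOT G3=NOT 1=0 G2=NOT G2=NOT 0=1 G3=(0+1>=1)=1 -> 1011
Step 2: G0=G1|G0=0|1=1 G1=NOT G3=NOT 1=0 G2=NOT G2=NOT 1=0 G3=(0+1>=1)=1 -> 1001
State from step 2 equals state from step 0 -> cycle length 2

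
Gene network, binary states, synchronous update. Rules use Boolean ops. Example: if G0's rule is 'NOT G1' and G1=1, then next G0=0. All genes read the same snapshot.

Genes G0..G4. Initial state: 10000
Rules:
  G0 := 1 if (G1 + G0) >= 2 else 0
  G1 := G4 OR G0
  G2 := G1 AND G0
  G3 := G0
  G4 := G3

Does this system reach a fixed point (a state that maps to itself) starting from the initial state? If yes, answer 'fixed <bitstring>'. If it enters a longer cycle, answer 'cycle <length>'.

Answer: fixed 00000

Derivation:
Step 0: 10000
Step 1: G0=(0+1>=2)=0 G1=G4|G0=0|1=1 G2=G1&G0=0&1=0 G3=G0=1 G4=G3=0 -> 01010
Step 2: G0=(1+0>=2)=0 G1=G4|G0=0|0=0 G2=G1&G0=1&0=0 G3=G0=0 G4=G3=1 -> 00001
Step 3: G0=(0+0>=2)=0 G1=G4|G0=1|0=1 G2=G1&G0=0&0=0 G3=G0=0 G4=G3=0 -> 01000
Step 4: G0=(1+0>=2)=0 G1=G4|G0=0|0=0 G2=G1&G0=1&0=0 G3=G0=0 G4=G3=0 -> 00000
Step 5: G0=(0+0>=2)=0 G1=G4|G0=0|0=0 G2=G1&G0=0&0=0 G3=G0=0 G4=G3=0 -> 00000
Fixed point reached at step 4: 00000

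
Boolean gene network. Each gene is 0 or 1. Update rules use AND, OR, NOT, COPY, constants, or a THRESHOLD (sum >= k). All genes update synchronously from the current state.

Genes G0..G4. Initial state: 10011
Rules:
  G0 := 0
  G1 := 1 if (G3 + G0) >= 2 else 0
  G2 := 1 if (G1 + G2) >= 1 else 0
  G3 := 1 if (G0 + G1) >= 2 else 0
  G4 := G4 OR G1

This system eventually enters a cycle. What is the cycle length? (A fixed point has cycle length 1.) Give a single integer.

Answer: 1

Derivation:
Step 0: 10011
Step 1: G0=0(const) G1=(1+1>=2)=1 G2=(0+0>=1)=0 G3=(1+0>=2)=0 G4=G4|G1=1|0=1 -> 01001
Step 2: G0=0(const) G1=(0+0>=2)=0 G2=(1+0>=1)=1 G3=(0+1>=2)=0 G4=G4|G1=1|1=1 -> 00101
Step 3: G0=0(const) G1=(0+0>=2)=0 G2=(0+1>=1)=1 G3=(0+0>=2)=0 G4=G4|G1=1|0=1 -> 00101
State from step 3 equals state from step 2 -> cycle length 1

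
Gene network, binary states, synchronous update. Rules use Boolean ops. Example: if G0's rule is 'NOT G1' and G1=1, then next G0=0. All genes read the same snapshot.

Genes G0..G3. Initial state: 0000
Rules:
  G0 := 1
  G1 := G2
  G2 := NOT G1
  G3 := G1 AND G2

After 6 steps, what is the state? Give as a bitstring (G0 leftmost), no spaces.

Step 1: G0=1(const) G1=G2=0 G2=NOT G1=NOT 0=1 G3=G1&G2=0&0=0 -> 1010
Step 2: G0=1(const) G1=G2=1 G2=NOT G1=NOT 0=1 G3=G1&G2=0&1=0 -> 1110
Step 3: G0=1(const) G1=G2=1 G2=NOT G1=NOT 1=0 G3=G1&G2=1&1=1 -> 1101
Step 4: G0=1(const) G1=G2=0 G2=NOT G1=NOT 1=0 G3=G1&G2=1&0=0 -> 1000
Step 5: G0=1(const) G1=G2=0 G2=NOT G1=NOT 0=1 G3=G1&G2=0&0=0 -> 1010
Step 6: G0=1(const) G1=G2=1 G2=NOT G1=NOT 0=1 G3=G1&G2=0&1=0 -> 1110

1110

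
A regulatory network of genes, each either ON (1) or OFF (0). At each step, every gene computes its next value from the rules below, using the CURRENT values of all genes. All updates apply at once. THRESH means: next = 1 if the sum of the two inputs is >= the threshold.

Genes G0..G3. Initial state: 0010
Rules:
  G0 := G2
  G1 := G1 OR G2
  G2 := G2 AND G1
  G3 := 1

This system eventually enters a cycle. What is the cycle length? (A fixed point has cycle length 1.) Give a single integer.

Step 0: 0010
Step 1: G0=G2=1 G1=G1|G2=0|1=1 G2=G2&G1=1&0=0 G3=1(const) -> 1101
Step 2: G0=G2=0 G1=G1|G2=1|0=1 G2=G2&G1=0&1=0 G3=1(const) -> 0101
Step 3: G0=G2=0 G1=G1|G2=1|0=1 G2=G2&G1=0&1=0 G3=1(const) -> 0101
State from step 3 equals state from step 2 -> cycle length 1

Answer: 1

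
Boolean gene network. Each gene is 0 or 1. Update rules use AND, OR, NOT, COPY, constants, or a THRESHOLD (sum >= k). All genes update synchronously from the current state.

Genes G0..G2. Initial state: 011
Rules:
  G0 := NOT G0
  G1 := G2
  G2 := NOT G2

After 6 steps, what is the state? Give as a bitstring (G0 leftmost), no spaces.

Step 1: G0=NOT G0=NOT 0=1 G1=G2=1 G2=NOT G2=NOT 1=0 -> 110
Step 2: G0=NOT G0=NOT 1=0 G1=G2=0 G2=NOT G2=NOT 0=1 -> 001
Step 3: G0=NOT G0=NOT 0=1 G1=G2=1 G2=NOT G2=NOT 1=0 -> 110
Step 4: G0=NOT G0=NOT 1=0 G1=G2=0 G2=NOT G2=NOT 0=1 -> 001
Step 5: G0=NOT G0=NOT 0=1 G1=G2=1 G2=NOT G2=NOT 1=0 -> 110
Step 6: G0=NOT G0=NOT 1=0 G1=G2=0 G2=NOT G2=NOT 0=1 -> 001

001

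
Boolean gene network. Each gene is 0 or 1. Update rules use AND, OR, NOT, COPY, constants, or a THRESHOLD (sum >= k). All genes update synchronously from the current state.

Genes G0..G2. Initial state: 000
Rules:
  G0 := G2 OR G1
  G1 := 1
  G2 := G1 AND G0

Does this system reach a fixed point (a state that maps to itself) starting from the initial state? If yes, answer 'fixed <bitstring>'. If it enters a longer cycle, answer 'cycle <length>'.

Step 0: 000
Step 1: G0=G2|G1=0|0=0 G1=1(const) G2=G1&G0=0&0=0 -> 010
Step 2: G0=G2|G1=0|1=1 G1=1(const) G2=G1&G0=1&0=0 -> 110
Step 3: G0=G2|G1=0|1=1 G1=1(const) G2=G1&G0=1&1=1 -> 111
Step 4: G0=G2|G1=1|1=1 G1=1(const) G2=G1&G0=1&1=1 -> 111
Fixed point reached at step 3: 111

Answer: fixed 111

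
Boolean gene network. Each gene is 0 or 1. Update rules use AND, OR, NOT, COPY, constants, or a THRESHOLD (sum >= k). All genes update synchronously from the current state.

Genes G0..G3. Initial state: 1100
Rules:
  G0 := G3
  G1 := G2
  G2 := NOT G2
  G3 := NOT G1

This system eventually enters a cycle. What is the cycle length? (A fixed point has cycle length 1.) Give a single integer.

Step 0: 1100
Step 1: G0=G3=0 G1=G2=0 G2=NOT G2=NOT 0=1 G3=NOT G1=NOT 1=0 -> 0010
Step 2: G0=G3=0 G1=G2=1 G2=NOT G2=NOT 1=0 G3=NOT G1=NOT 0=1 -> 0101
Step 3: G0=G3=1 G1=G2=0 G2=NOT G2=NOT 0=1 G3=NOT G1=NOT 1=0 -> 1010
Step 4: G0=G3=0 G1=G2=1 G2=NOT G2=NOT 1=0 G3=NOT G1=NOT 0=1 -> 0101
State from step 4 equals state from step 2 -> cycle length 2

Answer: 2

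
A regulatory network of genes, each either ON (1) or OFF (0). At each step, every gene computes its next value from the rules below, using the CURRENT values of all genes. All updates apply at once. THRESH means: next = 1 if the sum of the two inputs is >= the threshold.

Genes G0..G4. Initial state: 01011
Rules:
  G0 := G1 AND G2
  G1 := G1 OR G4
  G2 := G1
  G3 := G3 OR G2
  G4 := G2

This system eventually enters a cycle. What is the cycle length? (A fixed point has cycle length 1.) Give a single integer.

Step 0: 01011
Step 1: G0=G1&G2=1&0=0 G1=G1|G4=1|1=1 G2=G1=1 G3=G3|G2=1|0=1 G4=G2=0 -> 01110
Step 2: G0=G1&G2=1&1=1 G1=G1|G4=1|0=1 G2=G1=1 G3=G3|G2=1|1=1 G4=G2=1 -> 11111
Step 3: G0=G1&G2=1&1=1 G1=G1|G4=1|1=1 G2=G1=1 G3=G3|G2=1|1=1 G4=G2=1 -> 11111
State from step 3 equals state from step 2 -> cycle length 1

Answer: 1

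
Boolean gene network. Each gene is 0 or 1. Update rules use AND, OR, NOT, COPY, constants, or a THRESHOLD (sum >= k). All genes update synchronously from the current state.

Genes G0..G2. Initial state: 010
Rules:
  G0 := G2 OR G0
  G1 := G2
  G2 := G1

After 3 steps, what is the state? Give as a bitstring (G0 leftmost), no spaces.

Step 1: G0=G2|G0=0|0=0 G1=G2=0 G2=G1=1 -> 001
Step 2: G0=G2|G0=1|0=1 G1=G2=1 G2=G1=0 -> 110
Step 3: G0=G2|G0=0|1=1 G1=G2=0 G2=G1=1 -> 101

101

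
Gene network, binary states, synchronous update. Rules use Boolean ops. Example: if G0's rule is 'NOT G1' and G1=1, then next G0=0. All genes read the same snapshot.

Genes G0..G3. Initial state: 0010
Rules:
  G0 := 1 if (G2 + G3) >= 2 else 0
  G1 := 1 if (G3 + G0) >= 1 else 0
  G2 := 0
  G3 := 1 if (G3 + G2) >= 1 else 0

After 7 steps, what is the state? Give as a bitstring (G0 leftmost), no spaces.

Step 1: G0=(1+0>=2)=0 G1=(0+0>=1)=0 G2=0(const) G3=(0+1>=1)=1 -> 0001
Step 2: G0=(0+1>=2)=0 G1=(1+0>=1)=1 G2=0(const) G3=(1+0>=1)=1 -> 0101
Step 3: G0=(0+1>=2)=0 G1=(1+0>=1)=1 G2=0(const) G3=(1+0>=1)=1 -> 0101
Step 4: G0=(0+1>=2)=0 G1=(1+0>=1)=1 G2=0(const) G3=(1+0>=1)=1 -> 0101
Step 5: G0=(0+1>=2)=0 G1=(1+0>=1)=1 G2=0(const) G3=(1+0>=1)=1 -> 0101
Step 6: G0=(0+1>=2)=0 G1=(1+0>=1)=1 G2=0(const) G3=(1+0>=1)=1 -> 0101
Step 7: G0=(0+1>=2)=0 G1=(1+0>=1)=1 G2=0(const) G3=(1+0>=1)=1 -> 0101

0101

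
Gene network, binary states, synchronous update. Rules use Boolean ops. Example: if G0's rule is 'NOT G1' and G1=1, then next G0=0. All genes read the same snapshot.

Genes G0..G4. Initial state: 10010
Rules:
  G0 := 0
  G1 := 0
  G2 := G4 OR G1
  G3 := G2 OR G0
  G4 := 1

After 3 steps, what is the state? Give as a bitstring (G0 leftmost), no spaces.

Step 1: G0=0(const) G1=0(const) G2=G4|G1=0|0=0 G3=G2|G0=0|1=1 G4=1(const) -> 00011
Step 2: G0=0(const) G1=0(const) G2=G4|G1=1|0=1 G3=G2|G0=0|0=0 G4=1(const) -> 00101
Step 3: G0=0(const) G1=0(const) G2=G4|G1=1|0=1 G3=G2|G0=1|0=1 G4=1(const) -> 00111

00111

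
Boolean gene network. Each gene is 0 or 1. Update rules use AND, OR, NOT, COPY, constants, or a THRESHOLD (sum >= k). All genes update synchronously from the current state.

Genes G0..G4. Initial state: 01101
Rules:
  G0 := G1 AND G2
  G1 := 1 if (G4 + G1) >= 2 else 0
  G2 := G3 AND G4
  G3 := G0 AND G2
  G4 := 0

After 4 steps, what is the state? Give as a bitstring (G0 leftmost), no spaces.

Step 1: G0=G1&G2=1&1=1 G1=(1+1>=2)=1 G2=G3&G4=0&1=0 G3=G0&G2=0&1=0 G4=0(const) -> 11000
Step 2: G0=G1&G2=1&0=0 G1=(0+1>=2)=0 G2=G3&G4=0&0=0 G3=G0&G2=1&0=0 G4=0(const) -> 00000
Step 3: G0=G1&G2=0&0=0 G1=(0+0>=2)=0 G2=G3&G4=0&0=0 G3=G0&G2=0&0=0 G4=0(const) -> 00000
Step 4: G0=G1&G2=0&0=0 G1=(0+0>=2)=0 G2=G3&G4=0&0=0 G3=G0&G2=0&0=0 G4=0(const) -> 00000

00000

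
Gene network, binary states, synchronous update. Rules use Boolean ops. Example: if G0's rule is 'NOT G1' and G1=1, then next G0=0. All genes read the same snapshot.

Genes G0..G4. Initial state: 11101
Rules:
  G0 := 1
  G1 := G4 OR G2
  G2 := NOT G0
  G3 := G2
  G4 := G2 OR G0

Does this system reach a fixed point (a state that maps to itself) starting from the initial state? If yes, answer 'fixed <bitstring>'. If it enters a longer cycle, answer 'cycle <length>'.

Answer: fixed 11001

Derivation:
Step 0: 11101
Step 1: G0=1(const) G1=G4|G2=1|1=1 G2=NOT G0=NOT 1=0 G3=G2=1 G4=G2|G0=1|1=1 -> 11011
Step 2: G0=1(const) G1=G4|G2=1|0=1 G2=NOT G0=NOT 1=0 G3=G2=0 G4=G2|G0=0|1=1 -> 11001
Step 3: G0=1(const) G1=G4|G2=1|0=1 G2=NOT G0=NOT 1=0 G3=G2=0 G4=G2|G0=0|1=1 -> 11001
Fixed point reached at step 2: 11001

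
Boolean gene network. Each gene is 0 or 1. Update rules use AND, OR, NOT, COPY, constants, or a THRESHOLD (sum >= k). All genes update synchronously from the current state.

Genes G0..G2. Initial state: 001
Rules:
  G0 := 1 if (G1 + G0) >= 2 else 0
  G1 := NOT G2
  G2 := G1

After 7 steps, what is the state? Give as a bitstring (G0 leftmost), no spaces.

Step 1: G0=(0+0>=2)=0 G1=NOT G2=NOT 1=0 G2=G1=0 -> 000
Step 2: G0=(0+0>=2)=0 G1=NOT G2=NOT 0=1 G2=G1=0 -> 010
Step 3: G0=(1+0>=2)=0 G1=NOT G2=NOT 0=1 G2=G1=1 -> 011
Step 4: G0=(1+0>=2)=0 G1=NOT G2=NOT 1=0 G2=G1=1 -> 001
Step 5: G0=(0+0>=2)=0 G1=NOT G2=NOT 1=0 G2=G1=0 -> 000
Step 6: G0=(0+0>=2)=0 G1=NOT G2=NOT 0=1 G2=G1=0 -> 010
Step 7: G0=(1+0>=2)=0 G1=NOT G2=NOT 0=1 G2=G1=1 -> 011

011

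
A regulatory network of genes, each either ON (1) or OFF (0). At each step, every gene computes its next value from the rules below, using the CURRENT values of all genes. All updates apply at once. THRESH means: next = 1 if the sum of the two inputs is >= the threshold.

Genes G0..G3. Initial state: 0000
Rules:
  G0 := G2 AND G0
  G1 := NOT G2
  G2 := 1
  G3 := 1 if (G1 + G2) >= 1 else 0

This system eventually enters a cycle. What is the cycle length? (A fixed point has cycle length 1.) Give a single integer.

Answer: 1

Derivation:
Step 0: 0000
Step 1: G0=G2&G0=0&0=0 G1=NOT G2=NOT 0=1 G2=1(const) G3=(0+0>=1)=0 -> 0110
Step 2: G0=G2&G0=1&0=0 G1=NOT G2=NOT 1=0 G2=1(const) G3=(1+1>=1)=1 -> 0011
Step 3: G0=G2&G0=1&0=0 G1=NOT G2=NOT 1=0 G2=1(const) G3=(0+1>=1)=1 -> 0011
State from step 3 equals state from step 2 -> cycle length 1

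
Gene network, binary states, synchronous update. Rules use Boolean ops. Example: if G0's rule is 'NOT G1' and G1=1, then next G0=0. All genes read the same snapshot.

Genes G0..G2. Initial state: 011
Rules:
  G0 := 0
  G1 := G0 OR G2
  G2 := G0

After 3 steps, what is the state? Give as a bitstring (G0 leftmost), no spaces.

Step 1: G0=0(const) G1=G0|G2=0|1=1 G2=G0=0 -> 010
Step 2: G0=0(const) G1=G0|G2=0|0=0 G2=G0=0 -> 000
Step 3: G0=0(const) G1=G0|G2=0|0=0 G2=G0=0 -> 000

000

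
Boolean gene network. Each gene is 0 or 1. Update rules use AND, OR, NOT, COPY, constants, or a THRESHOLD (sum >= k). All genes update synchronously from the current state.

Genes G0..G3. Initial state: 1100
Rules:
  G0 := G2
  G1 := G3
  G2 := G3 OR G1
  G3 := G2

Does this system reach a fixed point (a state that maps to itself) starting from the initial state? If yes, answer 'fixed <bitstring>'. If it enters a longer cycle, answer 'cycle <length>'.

Answer: fixed 1111

Derivation:
Step 0: 1100
Step 1: G0=G2=0 G1=G3=0 G2=G3|G1=0|1=1 G3=G2=0 -> 0010
Step 2: G0=G2=1 G1=G3=0 G2=G3|G1=0|0=0 G3=G2=1 -> 1001
Step 3: G0=G2=0 G1=G3=1 G2=G3|G1=1|0=1 G3=G2=0 -> 0110
Step 4: G0=G2=1 G1=G3=0 G2=G3|G1=0|1=1 G3=G2=1 -> 1011
Step 5: G0=G2=1 G1=G3=1 G2=G3|G1=1|0=1 G3=G2=1 -> 1111
Step 6: G0=G2=1 G1=G3=1 G2=G3|G1=1|1=1 G3=G2=1 -> 1111
Fixed point reached at step 5: 1111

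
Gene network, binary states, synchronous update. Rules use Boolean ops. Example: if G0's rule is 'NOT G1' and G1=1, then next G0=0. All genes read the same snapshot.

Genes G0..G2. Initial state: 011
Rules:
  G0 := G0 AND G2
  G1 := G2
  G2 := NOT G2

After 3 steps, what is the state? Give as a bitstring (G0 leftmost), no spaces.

Step 1: G0=G0&G2=0&1=0 G1=G2=1 G2=NOT G2=NOT 1=0 -> 010
Step 2: G0=G0&G2=0&0=0 G1=G2=0 G2=NOT G2=NOT 0=1 -> 001
Step 3: G0=G0&G2=0&1=0 G1=G2=1 G2=NOT G2=NOT 1=0 -> 010

010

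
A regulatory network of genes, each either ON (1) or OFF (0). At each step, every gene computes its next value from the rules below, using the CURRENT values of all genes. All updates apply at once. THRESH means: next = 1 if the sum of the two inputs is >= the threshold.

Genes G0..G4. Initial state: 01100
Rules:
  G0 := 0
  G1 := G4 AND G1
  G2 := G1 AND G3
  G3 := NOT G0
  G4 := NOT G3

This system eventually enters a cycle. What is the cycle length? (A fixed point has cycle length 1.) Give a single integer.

Step 0: 01100
Step 1: G0=0(const) G1=G4&G1=0&1=0 G2=G1&G3=1&0=0 G3=NOT G0=NOT 0=1 G4=NOT G3=NOT 0=1 -> 00011
Step 2: G0=0(const) G1=G4&G1=1&0=0 G2=G1&G3=0&1=0 G3=NOT G0=NOT 0=1 G4=NOT G3=NOT 1=0 -> 00010
Step 3: G0=0(const) G1=G4&G1=0&0=0 G2=G1&G3=0&1=0 G3=NOT G0=NOT 0=1 G4=NOT G3=NOT 1=0 -> 00010
State from step 3 equals state from step 2 -> cycle length 1

Answer: 1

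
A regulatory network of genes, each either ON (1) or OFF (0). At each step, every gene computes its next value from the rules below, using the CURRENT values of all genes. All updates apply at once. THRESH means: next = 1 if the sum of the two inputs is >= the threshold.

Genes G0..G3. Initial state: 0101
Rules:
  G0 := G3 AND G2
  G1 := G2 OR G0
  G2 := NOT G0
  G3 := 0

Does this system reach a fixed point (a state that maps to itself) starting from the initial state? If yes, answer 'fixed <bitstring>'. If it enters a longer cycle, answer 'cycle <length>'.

Answer: fixed 0110

Derivation:
Step 0: 0101
Step 1: G0=G3&G2=1&0=0 G1=G2|G0=0|0=0 G2=NOT G0=NOT 0=1 G3=0(const) -> 0010
Step 2: G0=G3&G2=0&1=0 G1=G2|G0=1|0=1 G2=NOT G0=NOT 0=1 G3=0(const) -> 0110
Step 3: G0=G3&G2=0&1=0 G1=G2|G0=1|0=1 G2=NOT G0=NOT 0=1 G3=0(const) -> 0110
Fixed point reached at step 2: 0110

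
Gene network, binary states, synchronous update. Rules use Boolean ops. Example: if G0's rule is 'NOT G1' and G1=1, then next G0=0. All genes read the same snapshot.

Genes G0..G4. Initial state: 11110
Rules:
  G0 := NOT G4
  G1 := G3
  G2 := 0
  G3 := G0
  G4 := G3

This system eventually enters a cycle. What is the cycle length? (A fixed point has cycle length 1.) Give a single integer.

Answer: 6

Derivation:
Step 0: 11110
Step 1: G0=NOT G4=NOT 0=1 G1=G3=1 G2=0(const) G3=G0=1 G4=G3=1 -> 11011
Step 2: G0=NOT G4=NOT 1=0 G1=G3=1 G2=0(const) G3=G0=1 G4=G3=1 -> 01011
Step 3: G0=NOT G4=NOT 1=0 G1=G3=1 G2=0(const) G3=G0=0 G4=G3=1 -> 01001
Step 4: G0=NOT G4=NOT 1=0 G1=G3=0 G2=0(const) G3=G0=0 G4=G3=0 -> 00000
Step 5: G0=NOT G4=NOT 0=1 G1=G3=0 G2=0(const) G3=G0=0 G4=G3=0 -> 10000
Step 6: G0=NOT G4=NOT 0=1 G1=G3=0 G2=0(const) G3=G0=1 G4=G3=0 -> 10010
Step 7: G0=NOT G4=NOT 0=1 G1=G3=1 G2=0(const) G3=G0=1 G4=G3=1 -> 11011
State from step 7 equals state from step 1 -> cycle length 6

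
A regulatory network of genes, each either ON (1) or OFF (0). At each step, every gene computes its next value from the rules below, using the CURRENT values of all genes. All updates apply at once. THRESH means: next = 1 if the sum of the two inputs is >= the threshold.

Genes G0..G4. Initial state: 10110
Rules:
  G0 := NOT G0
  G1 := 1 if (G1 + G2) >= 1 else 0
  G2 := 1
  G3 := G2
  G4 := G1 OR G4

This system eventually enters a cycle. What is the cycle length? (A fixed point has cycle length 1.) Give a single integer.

Answer: 2

Derivation:
Step 0: 10110
Step 1: G0=NOT G0=NOT 1=0 G1=(0+1>=1)=1 G2=1(const) G3=G2=1 G4=G1|G4=0|0=0 -> 01110
Step 2: G0=NOT G0=NOT 0=1 G1=(1+1>=1)=1 G2=1(const) G3=G2=1 G4=G1|G4=1|0=1 -> 11111
Step 3: G0=NOT G0=NOT 1=0 G1=(1+1>=1)=1 G2=1(const) G3=G2=1 G4=G1|G4=1|1=1 -> 01111
Step 4: G0=NOT G0=NOT 0=1 G1=(1+1>=1)=1 G2=1(const) G3=G2=1 G4=G1|G4=1|1=1 -> 11111
State from step 4 equals state from step 2 -> cycle length 2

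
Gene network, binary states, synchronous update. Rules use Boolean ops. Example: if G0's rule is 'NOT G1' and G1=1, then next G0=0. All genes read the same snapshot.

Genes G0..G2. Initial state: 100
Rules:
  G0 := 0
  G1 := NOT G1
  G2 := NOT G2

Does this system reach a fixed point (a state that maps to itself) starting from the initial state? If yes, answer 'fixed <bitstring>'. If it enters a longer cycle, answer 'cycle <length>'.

Step 0: 100
Step 1: G0=0(const) G1=NOT G1=NOT 0=1 G2=NOT G2=NOT 0=1 -> 011
Step 2: G0=0(const) G1=NOT G1=NOT 1=0 G2=NOT G2=NOT 1=0 -> 000
Step 3: G0=0(const) G1=NOT G1=NOT 0=1 G2=NOT G2=NOT 0=1 -> 011
Cycle of length 2 starting at step 1 -> no fixed point

Answer: cycle 2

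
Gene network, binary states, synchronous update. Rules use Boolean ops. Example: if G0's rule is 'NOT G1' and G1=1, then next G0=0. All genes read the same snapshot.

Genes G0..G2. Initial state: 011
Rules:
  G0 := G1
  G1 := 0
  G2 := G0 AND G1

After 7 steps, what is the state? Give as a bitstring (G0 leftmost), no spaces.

Step 1: G0=G1=1 G1=0(const) G2=G0&G1=0&1=0 -> 100
Step 2: G0=G1=0 G1=0(const) G2=G0&G1=1&0=0 -> 000
Step 3: G0=G1=0 G1=0(const) G2=G0&G1=0&0=0 -> 000
Step 4: G0=G1=0 G1=0(const) G2=G0&G1=0&0=0 -> 000
Step 5: G0=G1=0 G1=0(const) G2=G0&G1=0&0=0 -> 000
Step 6: G0=G1=0 G1=0(const) G2=G0&G1=0&0=0 -> 000
Step 7: G0=G1=0 G1=0(const) G2=G0&G1=0&0=0 -> 000

000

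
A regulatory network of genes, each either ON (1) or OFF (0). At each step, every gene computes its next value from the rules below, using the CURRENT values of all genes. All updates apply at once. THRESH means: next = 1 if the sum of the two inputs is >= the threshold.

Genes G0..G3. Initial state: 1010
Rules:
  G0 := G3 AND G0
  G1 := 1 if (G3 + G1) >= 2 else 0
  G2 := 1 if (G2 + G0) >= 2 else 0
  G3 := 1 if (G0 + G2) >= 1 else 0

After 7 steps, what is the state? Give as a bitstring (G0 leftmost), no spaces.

Step 1: G0=G3&G0=0&1=0 G1=(0+0>=2)=0 G2=(1+1>=2)=1 G3=(1+1>=1)=1 -> 0011
Step 2: G0=G3&G0=1&0=0 G1=(1+0>=2)=0 G2=(1+0>=2)=0 G3=(0+1>=1)=1 -> 0001
Step 3: G0=G3&G0=1&0=0 G1=(1+0>=2)=0 G2=(0+0>=2)=0 G3=(0+0>=1)=0 -> 0000
Step 4: G0=G3&G0=0&0=0 G1=(0+0>=2)=0 G2=(0+0>=2)=0 G3=(0+0>=1)=0 -> 0000
Step 5: G0=G3&G0=0&0=0 G1=(0+0>=2)=0 G2=(0+0>=2)=0 G3=(0+0>=1)=0 -> 0000
Step 6: G0=G3&G0=0&0=0 G1=(0+0>=2)=0 G2=(0+0>=2)=0 G3=(0+0>=1)=0 -> 0000
Step 7: G0=G3&G0=0&0=0 G1=(0+0>=2)=0 G2=(0+0>=2)=0 G3=(0+0>=1)=0 -> 0000

0000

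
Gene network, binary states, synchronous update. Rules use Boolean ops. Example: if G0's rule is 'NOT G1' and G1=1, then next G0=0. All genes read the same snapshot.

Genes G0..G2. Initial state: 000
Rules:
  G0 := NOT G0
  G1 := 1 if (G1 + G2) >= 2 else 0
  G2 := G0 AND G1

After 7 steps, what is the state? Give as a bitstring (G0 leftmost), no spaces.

Step 1: G0=NOT G0=NOT 0=1 G1=(0+0>=2)=0 G2=G0&G1=0&0=0 -> 100
Step 2: G0=NOT G0=NOT 1=0 G1=(0+0>=2)=0 G2=G0&G1=1&0=0 -> 000
Step 3: G0=NOT G0=NOT 0=1 G1=(0+0>=2)=0 G2=G0&G1=0&0=0 -> 100
Step 4: G0=NOT G0=NOT 1=0 G1=(0+0>=2)=0 G2=G0&G1=1&0=0 -> 000
Step 5: G0=NOT G0=NOT 0=1 G1=(0+0>=2)=0 G2=G0&G1=0&0=0 -> 100
Step 6: G0=NOT G0=NOT 1=0 G1=(0+0>=2)=0 G2=G0&G1=1&0=0 -> 000
Step 7: G0=NOT G0=NOT 0=1 G1=(0+0>=2)=0 G2=G0&G1=0&0=0 -> 100

100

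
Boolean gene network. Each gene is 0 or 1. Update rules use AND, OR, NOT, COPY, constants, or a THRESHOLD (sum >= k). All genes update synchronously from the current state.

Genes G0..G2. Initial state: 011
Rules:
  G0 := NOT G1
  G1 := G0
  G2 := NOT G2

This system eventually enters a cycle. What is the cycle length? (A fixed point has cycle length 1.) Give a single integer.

Answer: 4

Derivation:
Step 0: 011
Step 1: G0=NOT G1=NOT 1=0 G1=G0=0 G2=NOT G2=NOT 1=0 -> 000
Step 2: G0=NOT G1=NOT 0=1 G1=G0=0 G2=NOT G2=NOT 0=1 -> 101
Step 3: G0=NOT G1=NOT 0=1 G1=G0=1 G2=NOT G2=NOT 1=0 -> 110
Step 4: G0=NOT G1=NOT 1=0 G1=G0=1 G2=NOT G2=NOT 0=1 -> 011
State from step 4 equals state from step 0 -> cycle length 4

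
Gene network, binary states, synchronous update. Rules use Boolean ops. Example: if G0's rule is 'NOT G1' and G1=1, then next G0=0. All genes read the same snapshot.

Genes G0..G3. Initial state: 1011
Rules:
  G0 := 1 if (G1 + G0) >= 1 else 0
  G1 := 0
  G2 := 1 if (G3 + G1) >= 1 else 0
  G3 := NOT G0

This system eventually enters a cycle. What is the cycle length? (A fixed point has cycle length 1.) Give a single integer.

Answer: 1

Derivation:
Step 0: 1011
Step 1: G0=(0+1>=1)=1 G1=0(const) G2=(1+0>=1)=1 G3=NOT G0=NOT 1=0 -> 1010
Step 2: G0=(0+1>=1)=1 G1=0(const) G2=(0+0>=1)=0 G3=NOT G0=NOT 1=0 -> 1000
Step 3: G0=(0+1>=1)=1 G1=0(const) G2=(0+0>=1)=0 G3=NOT G0=NOT 1=0 -> 1000
State from step 3 equals state from step 2 -> cycle length 1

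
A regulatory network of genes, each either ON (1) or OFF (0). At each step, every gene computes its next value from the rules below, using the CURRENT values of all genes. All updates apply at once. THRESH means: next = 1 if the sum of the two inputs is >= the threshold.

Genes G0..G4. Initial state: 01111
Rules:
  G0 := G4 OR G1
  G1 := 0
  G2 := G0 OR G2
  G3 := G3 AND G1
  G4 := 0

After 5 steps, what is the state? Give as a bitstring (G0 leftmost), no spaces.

Step 1: G0=G4|G1=1|1=1 G1=0(const) G2=G0|G2=0|1=1 G3=G3&G1=1&1=1 G4=0(const) -> 10110
Step 2: G0=G4|G1=0|0=0 G1=0(const) G2=G0|G2=1|1=1 G3=G3&G1=1&0=0 G4=0(const) -> 00100
Step 3: G0=G4|G1=0|0=0 G1=0(const) G2=G0|G2=0|1=1 G3=G3&G1=0&0=0 G4=0(const) -> 00100
Step 4: G0=G4|G1=0|0=0 G1=0(const) G2=G0|G2=0|1=1 G3=G3&G1=0&0=0 G4=0(const) -> 00100
Step 5: G0=G4|G1=0|0=0 G1=0(const) G2=G0|G2=0|1=1 G3=G3&G1=0&0=0 G4=0(const) -> 00100

00100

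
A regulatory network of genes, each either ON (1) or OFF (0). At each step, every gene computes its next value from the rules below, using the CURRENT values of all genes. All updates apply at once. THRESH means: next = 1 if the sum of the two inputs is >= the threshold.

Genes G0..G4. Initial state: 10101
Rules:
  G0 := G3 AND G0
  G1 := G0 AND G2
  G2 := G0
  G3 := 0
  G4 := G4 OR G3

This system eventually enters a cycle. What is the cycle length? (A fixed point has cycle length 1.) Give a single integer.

Answer: 1

Derivation:
Step 0: 10101
Step 1: G0=G3&G0=0&1=0 G1=G0&G2=1&1=1 G2=G0=1 G3=0(const) G4=G4|G3=1|0=1 -> 01101
Step 2: G0=G3&G0=0&0=0 G1=G0&G2=0&1=0 G2=G0=0 G3=0(const) G4=G4|G3=1|0=1 -> 00001
Step 3: G0=G3&G0=0&0=0 G1=G0&G2=0&0=0 G2=G0=0 G3=0(const) G4=G4|G3=1|0=1 -> 00001
State from step 3 equals state from step 2 -> cycle length 1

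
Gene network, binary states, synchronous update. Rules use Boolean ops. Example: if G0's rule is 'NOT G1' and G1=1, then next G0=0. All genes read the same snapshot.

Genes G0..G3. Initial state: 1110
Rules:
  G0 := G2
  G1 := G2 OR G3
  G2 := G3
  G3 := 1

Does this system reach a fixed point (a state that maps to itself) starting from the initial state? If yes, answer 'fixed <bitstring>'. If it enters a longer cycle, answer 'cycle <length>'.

Step 0: 1110
Step 1: G0=G2=1 G1=G2|G3=1|0=1 G2=G3=0 G3=1(const) -> 1101
Step 2: G0=G2=0 G1=G2|G3=0|1=1 G2=G3=1 G3=1(const) -> 0111
Step 3: G0=G2=1 G1=G2|G3=1|1=1 G2=G3=1 G3=1(const) -> 1111
Step 4: G0=G2=1 G1=G2|G3=1|1=1 G2=G3=1 G3=1(const) -> 1111
Fixed point reached at step 3: 1111

Answer: fixed 1111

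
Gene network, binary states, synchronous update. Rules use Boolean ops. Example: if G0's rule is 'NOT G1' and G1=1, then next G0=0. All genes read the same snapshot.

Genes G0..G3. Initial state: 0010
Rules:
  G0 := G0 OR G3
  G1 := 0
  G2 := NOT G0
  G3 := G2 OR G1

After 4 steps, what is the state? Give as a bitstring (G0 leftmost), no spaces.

Step 1: G0=G0|G3=0|0=0 G1=0(const) G2=NOT G0=NOT 0=1 G3=G2|G1=1|0=1 -> 0011
Step 2: G0=G0|G3=0|1=1 G1=0(const) G2=NOT G0=NOT 0=1 G3=G2|G1=1|0=1 -> 1011
Step 3: G0=G0|G3=1|1=1 G1=0(const) G2=NOT G0=NOT 1=0 G3=G2|G1=1|0=1 -> 1001
Step 4: G0=G0|G3=1|1=1 G1=0(const) G2=NOT G0=NOT 1=0 G3=G2|G1=0|0=0 -> 1000

1000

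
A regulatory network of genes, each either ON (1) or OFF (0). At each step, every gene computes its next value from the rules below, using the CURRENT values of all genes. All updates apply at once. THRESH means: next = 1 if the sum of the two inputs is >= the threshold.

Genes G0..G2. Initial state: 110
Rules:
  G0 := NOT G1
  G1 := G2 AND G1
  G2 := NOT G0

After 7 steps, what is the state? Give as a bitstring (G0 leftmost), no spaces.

Step 1: G0=NOT G1=NOT 1=0 G1=G2&G1=0&1=0 G2=NOT G0=NOT 1=0 -> 000
Step 2: G0=NOT G1=NOT 0=1 G1=G2&G1=0&0=0 G2=NOT G0=NOT 0=1 -> 101
Step 3: G0=NOT G1=NOT 0=1 G1=G2&G1=1&0=0 G2=NOT G0=NOT 1=0 -> 100
Step 4: G0=NOT G1=NOT 0=1 G1=G2&G1=0&0=0 G2=NOT G0=NOT 1=0 -> 100
Step 5: G0=NOT G1=NOT 0=1 G1=G2&G1=0&0=0 G2=NOT G0=NOT 1=0 -> 100
Step 6: G0=NOT G1=NOT 0=1 G1=G2&G1=0&0=0 G2=NOT G0=NOT 1=0 -> 100
Step 7: G0=NOT G1=NOT 0=1 G1=G2&G1=0&0=0 G2=NOT G0=NOT 1=0 -> 100

100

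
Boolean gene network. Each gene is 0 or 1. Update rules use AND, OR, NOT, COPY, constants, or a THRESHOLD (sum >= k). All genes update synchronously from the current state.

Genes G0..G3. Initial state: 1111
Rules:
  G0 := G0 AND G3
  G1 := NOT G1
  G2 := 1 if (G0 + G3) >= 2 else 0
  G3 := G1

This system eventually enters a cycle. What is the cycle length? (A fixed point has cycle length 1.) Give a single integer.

Answer: 2

Derivation:
Step 0: 1111
Step 1: G0=G0&G3=1&1=1 G1=NOT G1=NOT 1=0 G2=(1+1>=2)=1 G3=G1=1 -> 1011
Step 2: G0=G0&G3=1&1=1 G1=NOT G1=NOT 0=1 G2=(1+1>=2)=1 G3=G1=0 -> 1110
Step 3: G0=G0&G3=1&0=0 G1=NOT G1=NOT 1=0 G2=(1+0>=2)=0 G3=G1=1 -> 0001
Step 4: G0=G0&G3=0&1=0 G1=NOT G1=NOT 0=1 G2=(0+1>=2)=0 G3=G1=0 -> 0100
Step 5: G0=G0&G3=0&0=0 G1=NOT G1=NOT 1=0 G2=(0+0>=2)=0 G3=G1=1 -> 0001
State from step 5 equals state from step 3 -> cycle length 2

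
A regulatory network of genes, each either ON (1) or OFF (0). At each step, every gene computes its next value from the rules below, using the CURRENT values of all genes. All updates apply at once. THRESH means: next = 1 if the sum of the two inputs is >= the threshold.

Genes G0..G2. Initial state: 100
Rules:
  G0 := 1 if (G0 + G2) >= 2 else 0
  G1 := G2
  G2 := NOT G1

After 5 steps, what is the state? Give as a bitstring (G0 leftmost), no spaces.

Step 1: G0=(1+0>=2)=0 G1=G2=0 G2=NOT G1=NOT 0=1 -> 001
Step 2: G0=(0+1>=2)=0 G1=G2=1 G2=NOT G1=NOT 0=1 -> 011
Step 3: G0=(0+1>=2)=0 G1=G2=1 G2=NOT G1=NOT 1=0 -> 010
Step 4: G0=(0+0>=2)=0 G1=G2=0 G2=NOT G1=NOT 1=0 -> 000
Step 5: G0=(0+0>=2)=0 G1=G2=0 G2=NOT G1=NOT 0=1 -> 001

001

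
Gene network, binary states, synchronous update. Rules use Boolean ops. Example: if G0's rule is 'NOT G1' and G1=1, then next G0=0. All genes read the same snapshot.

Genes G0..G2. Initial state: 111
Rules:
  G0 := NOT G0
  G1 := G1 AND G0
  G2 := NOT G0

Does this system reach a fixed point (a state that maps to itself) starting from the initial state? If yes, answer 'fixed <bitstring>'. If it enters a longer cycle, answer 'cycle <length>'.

Answer: cycle 2

Derivation:
Step 0: 111
Step 1: G0=NOT G0=NOT 1=0 G1=G1&G0=1&1=1 G2=NOT G0=NOT 1=0 -> 010
Step 2: G0=NOT G0=NOT 0=1 G1=G1&G0=1&0=0 G2=NOT G0=NOT 0=1 -> 101
Step 3: G0=NOT G0=NOT 1=0 G1=G1&G0=0&1=0 G2=NOT G0=NOT 1=0 -> 000
Step 4: G0=NOT G0=NOT 0=1 G1=G1&G0=0&0=0 G2=NOT G0=NOT 0=1 -> 101
Cycle of length 2 starting at step 2 -> no fixed point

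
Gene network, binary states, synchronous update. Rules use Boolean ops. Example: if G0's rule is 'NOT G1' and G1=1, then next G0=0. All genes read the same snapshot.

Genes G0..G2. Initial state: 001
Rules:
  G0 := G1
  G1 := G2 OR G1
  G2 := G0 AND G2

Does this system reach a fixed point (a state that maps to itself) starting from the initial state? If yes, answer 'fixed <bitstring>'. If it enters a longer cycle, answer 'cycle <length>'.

Step 0: 001
Step 1: G0=G1=0 G1=G2|G1=1|0=1 G2=G0&G2=0&1=0 -> 010
Step 2: G0=G1=1 G1=G2|G1=0|1=1 G2=G0&G2=0&0=0 -> 110
Step 3: G0=G1=1 G1=G2|G1=0|1=1 G2=G0&G2=1&0=0 -> 110
Fixed point reached at step 2: 110

Answer: fixed 110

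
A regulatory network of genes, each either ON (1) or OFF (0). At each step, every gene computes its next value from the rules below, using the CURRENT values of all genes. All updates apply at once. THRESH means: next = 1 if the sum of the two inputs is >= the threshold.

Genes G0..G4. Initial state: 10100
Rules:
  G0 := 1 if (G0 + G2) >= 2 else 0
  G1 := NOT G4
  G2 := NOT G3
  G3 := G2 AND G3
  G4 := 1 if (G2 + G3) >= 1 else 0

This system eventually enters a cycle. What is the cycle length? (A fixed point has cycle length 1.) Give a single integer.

Answer: 1

Derivation:
Step 0: 10100
Step 1: G0=(1+1>=2)=1 G1=NOT G4=NOT 0=1 G2=NOT G3=NOT 0=1 G3=G2&G3=1&0=0 G4=(1+0>=1)=1 -> 11101
Step 2: G0=(1+1>=2)=1 G1=NOT G4=NOT 1=0 G2=NOT G3=NOT 0=1 G3=G2&G3=1&0=0 G4=(1+0>=1)=1 -> 10101
Step 3: G0=(1+1>=2)=1 G1=NOT G4=NOT 1=0 G2=NOT G3=NOT 0=1 G3=G2&G3=1&0=0 G4=(1+0>=1)=1 -> 10101
State from step 3 equals state from step 2 -> cycle length 1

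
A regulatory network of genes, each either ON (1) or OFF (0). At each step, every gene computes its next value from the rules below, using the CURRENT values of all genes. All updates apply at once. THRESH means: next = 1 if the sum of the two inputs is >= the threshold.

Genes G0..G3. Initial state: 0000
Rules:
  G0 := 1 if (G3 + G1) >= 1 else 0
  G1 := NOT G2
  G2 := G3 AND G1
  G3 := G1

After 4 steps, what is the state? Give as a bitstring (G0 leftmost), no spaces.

Step 1: G0=(0+0>=1)=0 G1=NOT G2=NOT 0=1 G2=G3&G1=0&0=0 G3=G1=0 -> 0100
Step 2: G0=(0+1>=1)=1 G1=NOT G2=NOT 0=1 G2=G3&G1=0&1=0 G3=G1=1 -> 1101
Step 3: G0=(1+1>=1)=1 G1=NOT G2=NOT 0=1 G2=G3&G1=1&1=1 G3=G1=1 -> 1111
Step 4: G0=(1+1>=1)=1 G1=NOT G2=NOT 1=0 G2=G3&G1=1&1=1 G3=G1=1 -> 1011

1011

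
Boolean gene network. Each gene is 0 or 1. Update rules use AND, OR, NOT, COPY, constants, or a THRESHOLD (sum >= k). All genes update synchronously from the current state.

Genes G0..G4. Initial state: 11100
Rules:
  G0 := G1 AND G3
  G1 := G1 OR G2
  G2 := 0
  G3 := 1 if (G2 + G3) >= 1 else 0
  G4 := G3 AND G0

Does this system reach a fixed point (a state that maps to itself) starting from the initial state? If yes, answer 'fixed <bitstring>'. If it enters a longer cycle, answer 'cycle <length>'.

Answer: fixed 11011

Derivation:
Step 0: 11100
Step 1: G0=G1&G3=1&0=0 G1=G1|G2=1|1=1 G2=0(const) G3=(1+0>=1)=1 G4=G3&G0=0&1=0 -> 01010
Step 2: G0=G1&G3=1&1=1 G1=G1|G2=1|0=1 G2=0(const) G3=(0+1>=1)=1 G4=G3&G0=1&0=0 -> 11010
Step 3: G0=G1&G3=1&1=1 G1=G1|G2=1|0=1 G2=0(const) G3=(0+1>=1)=1 G4=G3&G0=1&1=1 -> 11011
Step 4: G0=G1&G3=1&1=1 G1=G1|G2=1|0=1 G2=0(const) G3=(0+1>=1)=1 G4=G3&G0=1&1=1 -> 11011
Fixed point reached at step 3: 11011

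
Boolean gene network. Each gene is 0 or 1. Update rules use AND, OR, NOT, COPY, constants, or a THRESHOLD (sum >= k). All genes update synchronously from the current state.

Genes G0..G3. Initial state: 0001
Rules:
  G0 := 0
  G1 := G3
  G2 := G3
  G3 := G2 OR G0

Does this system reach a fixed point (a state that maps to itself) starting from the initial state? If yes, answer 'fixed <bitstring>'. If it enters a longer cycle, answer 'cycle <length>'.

Answer: cycle 2

Derivation:
Step 0: 0001
Step 1: G0=0(const) G1=G3=1 G2=G3=1 G3=G2|G0=0|0=0 -> 0110
Step 2: G0=0(const) G1=G3=0 G2=G3=0 G3=G2|G0=1|0=1 -> 0001
Cycle of length 2 starting at step 0 -> no fixed point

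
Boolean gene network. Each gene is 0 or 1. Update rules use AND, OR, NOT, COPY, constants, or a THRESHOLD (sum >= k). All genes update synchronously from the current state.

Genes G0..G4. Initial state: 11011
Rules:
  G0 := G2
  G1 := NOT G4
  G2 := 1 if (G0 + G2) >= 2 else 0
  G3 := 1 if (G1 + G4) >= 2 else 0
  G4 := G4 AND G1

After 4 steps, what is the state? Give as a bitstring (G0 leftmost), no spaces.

Step 1: G0=G2=0 G1=NOT G4=NOT 1=0 G2=(1+0>=2)=0 G3=(1+1>=2)=1 G4=G4&G1=1&1=1 -> 00011
Step 2: G0=G2=0 G1=NOT G4=NOT 1=0 G2=(0+0>=2)=0 G3=(0+1>=2)=0 G4=G4&G1=1&0=0 -> 00000
Step 3: G0=G2=0 G1=NOT G4=NOT 0=1 G2=(0+0>=2)=0 G3=(0+0>=2)=0 G4=G4&G1=0&0=0 -> 01000
Step 4: G0=G2=0 G1=NOT G4=NOT 0=1 G2=(0+0>=2)=0 G3=(1+0>=2)=0 G4=G4&G1=0&1=0 -> 01000

01000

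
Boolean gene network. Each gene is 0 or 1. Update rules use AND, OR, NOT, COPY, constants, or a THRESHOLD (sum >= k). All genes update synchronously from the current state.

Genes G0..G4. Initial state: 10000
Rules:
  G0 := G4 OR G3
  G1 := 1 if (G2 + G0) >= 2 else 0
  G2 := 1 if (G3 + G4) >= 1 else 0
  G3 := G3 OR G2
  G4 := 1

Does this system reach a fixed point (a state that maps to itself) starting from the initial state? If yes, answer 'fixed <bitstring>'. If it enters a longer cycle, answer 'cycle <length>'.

Answer: fixed 11111

Derivation:
Step 0: 10000
Step 1: G0=G4|G3=0|0=0 G1=(0+1>=2)=0 G2=(0+0>=1)=0 G3=G3|G2=0|0=0 G4=1(const) -> 00001
Step 2: G0=G4|G3=1|0=1 G1=(0+0>=2)=0 G2=(0+1>=1)=1 G3=G3|G2=0|0=0 G4=1(const) -> 10101
Step 3: G0=G4|G3=1|0=1 G1=(1+1>=2)=1 G2=(0+1>=1)=1 G3=G3|G2=0|1=1 G4=1(const) -> 11111
Step 4: G0=G4|G3=1|1=1 G1=(1+1>=2)=1 G2=(1+1>=1)=1 G3=G3|G2=1|1=1 G4=1(const) -> 11111
Fixed point reached at step 3: 11111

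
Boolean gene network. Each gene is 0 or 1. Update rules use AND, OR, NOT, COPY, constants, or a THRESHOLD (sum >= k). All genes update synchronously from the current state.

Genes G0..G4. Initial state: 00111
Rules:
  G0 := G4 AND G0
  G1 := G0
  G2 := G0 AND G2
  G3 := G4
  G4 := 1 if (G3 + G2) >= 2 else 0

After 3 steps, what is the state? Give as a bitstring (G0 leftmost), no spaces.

Step 1: G0=G4&G0=1&0=0 G1=G0=0 G2=G0&G2=0&1=0 G3=G4=1 G4=(1+1>=2)=1 -> 00011
Step 2: G0=G4&G0=1&0=0 G1=G0=0 G2=G0&G2=0&0=0 G3=G4=1 G4=(1+0>=2)=0 -> 00010
Step 3: G0=G4&G0=0&0=0 G1=G0=0 G2=G0&G2=0&0=0 G3=G4=0 G4=(1+0>=2)=0 -> 00000

00000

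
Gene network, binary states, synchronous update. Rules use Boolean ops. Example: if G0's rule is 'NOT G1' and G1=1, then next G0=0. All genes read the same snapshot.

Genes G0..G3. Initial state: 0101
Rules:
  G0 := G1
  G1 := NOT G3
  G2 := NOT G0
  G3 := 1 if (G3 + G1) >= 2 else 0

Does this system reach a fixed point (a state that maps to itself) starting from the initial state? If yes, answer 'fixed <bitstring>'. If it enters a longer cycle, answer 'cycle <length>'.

Answer: fixed 1100

Derivation:
Step 0: 0101
Step 1: G0=G1=1 G1=NOT G3=NOT 1=0 G2=NOT G0=NOT 0=1 G3=(1+1>=2)=1 -> 1011
Step 2: G0=G1=0 G1=NOT G3=NOT 1=0 G2=NOT G0=NOT 1=0 G3=(1+0>=2)=0 -> 0000
Step 3: G0=G1=0 G1=NOT G3=NOT 0=1 G2=NOT G0=NOT 0=1 G3=(0+0>=2)=0 -> 0110
Step 4: G0=G1=1 G1=NOT G3=NOT 0=1 G2=NOT G0=NOT 0=1 G3=(0+1>=2)=0 -> 1110
Step 5: G0=G1=1 G1=NOT G3=NOT 0=1 G2=NOT G0=NOT 1=0 G3=(0+1>=2)=0 -> 1100
Step 6: G0=G1=1 G1=NOT G3=NOT 0=1 G2=NOT G0=NOT 1=0 G3=(0+1>=2)=0 -> 1100
Fixed point reached at step 5: 1100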